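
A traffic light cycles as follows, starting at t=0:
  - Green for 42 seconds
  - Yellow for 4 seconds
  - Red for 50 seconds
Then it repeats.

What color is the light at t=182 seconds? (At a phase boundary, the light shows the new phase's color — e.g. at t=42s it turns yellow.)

Answer: red

Derivation:
Cycle length = 42 + 4 + 50 = 96s
t = 182, phase_t = 182 mod 96 = 86
86 >= 46 → RED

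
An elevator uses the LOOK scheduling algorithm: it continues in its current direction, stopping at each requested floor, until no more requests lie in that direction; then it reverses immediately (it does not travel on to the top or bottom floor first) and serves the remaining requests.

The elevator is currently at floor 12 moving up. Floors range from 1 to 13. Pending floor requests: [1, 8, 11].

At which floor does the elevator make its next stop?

Current floor: 12, direction: up
Requests above: []
Requests below: [1, 8, 11]
Moving up but no requests above → reverse; nearest below is max([1, 8, 11]) = 11

Answer: 11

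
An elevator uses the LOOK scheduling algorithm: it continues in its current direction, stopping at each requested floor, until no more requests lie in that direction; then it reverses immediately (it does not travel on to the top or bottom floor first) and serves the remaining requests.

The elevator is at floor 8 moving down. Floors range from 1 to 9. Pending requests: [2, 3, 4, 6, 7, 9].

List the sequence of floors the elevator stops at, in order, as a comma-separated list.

Current: 8, moving DOWN
Serve below first (descending): [7, 6, 4, 3, 2]
Then reverse, serve above (ascending): [9]

Answer: 7, 6, 4, 3, 2, 9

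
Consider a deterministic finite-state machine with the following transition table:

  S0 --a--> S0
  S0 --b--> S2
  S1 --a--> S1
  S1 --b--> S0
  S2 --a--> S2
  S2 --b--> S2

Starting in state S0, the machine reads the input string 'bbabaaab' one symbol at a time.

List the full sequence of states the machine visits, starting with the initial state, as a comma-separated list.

Start: S0
  read 'b': S0 --b--> S2
  read 'b': S2 --b--> S2
  read 'a': S2 --a--> S2
  read 'b': S2 --b--> S2
  read 'a': S2 --a--> S2
  read 'a': S2 --a--> S2
  read 'a': S2 --a--> S2
  read 'b': S2 --b--> S2

Answer: S0, S2, S2, S2, S2, S2, S2, S2, S2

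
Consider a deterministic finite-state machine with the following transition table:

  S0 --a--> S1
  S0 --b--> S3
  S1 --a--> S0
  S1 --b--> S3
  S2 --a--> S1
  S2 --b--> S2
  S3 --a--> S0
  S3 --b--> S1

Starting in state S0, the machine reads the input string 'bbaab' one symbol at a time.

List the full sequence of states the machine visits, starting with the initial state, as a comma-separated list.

Answer: S0, S3, S1, S0, S1, S3

Derivation:
Start: S0
  read 'b': S0 --b--> S3
  read 'b': S3 --b--> S1
  read 'a': S1 --a--> S0
  read 'a': S0 --a--> S1
  read 'b': S1 --b--> S3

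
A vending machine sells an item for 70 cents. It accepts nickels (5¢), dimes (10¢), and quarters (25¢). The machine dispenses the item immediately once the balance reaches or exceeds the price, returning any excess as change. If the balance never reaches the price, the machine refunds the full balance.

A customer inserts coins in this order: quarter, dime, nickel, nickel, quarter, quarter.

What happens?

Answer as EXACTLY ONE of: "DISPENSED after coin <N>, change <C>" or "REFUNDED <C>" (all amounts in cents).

Price: 70¢
Coin 1 (quarter, 25¢): balance = 25¢
Coin 2 (dime, 10¢): balance = 35¢
Coin 3 (nickel, 5¢): balance = 40¢
Coin 4 (nickel, 5¢): balance = 45¢
Coin 5 (quarter, 25¢): balance = 70¢
  → balance >= price → DISPENSE, change = 70 - 70 = 0¢

Answer: DISPENSED after coin 5, change 0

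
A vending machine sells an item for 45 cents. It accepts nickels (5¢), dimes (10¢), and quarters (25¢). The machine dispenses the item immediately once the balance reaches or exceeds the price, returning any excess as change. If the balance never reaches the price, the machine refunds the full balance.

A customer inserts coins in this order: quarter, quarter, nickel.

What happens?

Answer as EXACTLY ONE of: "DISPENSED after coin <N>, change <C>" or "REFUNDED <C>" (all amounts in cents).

Answer: DISPENSED after coin 2, change 5

Derivation:
Price: 45¢
Coin 1 (quarter, 25¢): balance = 25¢
Coin 2 (quarter, 25¢): balance = 50¢
  → balance >= price → DISPENSE, change = 50 - 45 = 5¢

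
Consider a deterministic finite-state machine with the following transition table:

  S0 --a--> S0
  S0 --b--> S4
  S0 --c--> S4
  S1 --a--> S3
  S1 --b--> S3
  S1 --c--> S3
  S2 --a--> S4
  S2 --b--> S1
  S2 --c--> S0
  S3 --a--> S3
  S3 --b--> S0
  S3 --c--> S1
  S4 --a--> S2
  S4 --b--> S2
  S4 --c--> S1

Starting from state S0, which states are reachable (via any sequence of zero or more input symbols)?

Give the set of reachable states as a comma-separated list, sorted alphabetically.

BFS from S0:
  visit S0: S0--a-->S0 (seen), S0--b-->S4 (new), S0--c-->S4 (seen)
  visit S4: S4--a-->S2 (new), S4--b-->S2 (seen), S4--c-->S1 (new)
  visit S2: S2--a-->S4 (seen), S2--b-->S1 (seen), S2--c-->S0 (seen)
  visit S1: S1--a-->S3 (new), S1--b-->S3 (seen), S1--c-->S3 (seen)
  visit S3: S3--a-->S3 (seen), S3--b-->S0 (seen), S3--c-->S1 (seen)

Answer: S0, S1, S2, S3, S4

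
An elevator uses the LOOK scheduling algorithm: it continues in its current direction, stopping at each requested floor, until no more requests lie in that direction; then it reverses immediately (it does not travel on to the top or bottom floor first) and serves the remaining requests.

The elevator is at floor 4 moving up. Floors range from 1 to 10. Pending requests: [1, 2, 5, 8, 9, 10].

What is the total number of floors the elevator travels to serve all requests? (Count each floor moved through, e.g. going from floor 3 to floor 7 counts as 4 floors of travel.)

Start at floor 4 moving up, LOOK stop order: [5, 8, 9, 10, 2, 1]
  4 → 5: |5-4| = 1, total = 1
  5 → 8: |8-5| = 3, total = 4
  8 → 9: |9-8| = 1, total = 5
  9 → 10: |10-9| = 1, total = 6
  10 → 2: |2-10| = 8, total = 14
  2 → 1: |1-2| = 1, total = 15

Answer: 15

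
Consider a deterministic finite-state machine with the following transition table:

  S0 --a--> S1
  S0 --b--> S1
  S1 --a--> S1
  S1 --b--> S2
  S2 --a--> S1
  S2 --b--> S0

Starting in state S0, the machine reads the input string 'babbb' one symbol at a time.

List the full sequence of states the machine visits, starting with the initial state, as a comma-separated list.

Answer: S0, S1, S1, S2, S0, S1

Derivation:
Start: S0
  read 'b': S0 --b--> S1
  read 'a': S1 --a--> S1
  read 'b': S1 --b--> S2
  read 'b': S2 --b--> S0
  read 'b': S0 --b--> S1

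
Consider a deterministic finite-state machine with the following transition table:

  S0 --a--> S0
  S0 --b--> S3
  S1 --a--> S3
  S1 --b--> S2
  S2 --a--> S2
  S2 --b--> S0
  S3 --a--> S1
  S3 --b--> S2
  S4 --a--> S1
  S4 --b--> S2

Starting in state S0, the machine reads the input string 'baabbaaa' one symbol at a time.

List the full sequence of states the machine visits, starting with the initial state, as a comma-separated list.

Start: S0
  read 'b': S0 --b--> S3
  read 'a': S3 --a--> S1
  read 'a': S1 --a--> S3
  read 'b': S3 --b--> S2
  read 'b': S2 --b--> S0
  read 'a': S0 --a--> S0
  read 'a': S0 --a--> S0
  read 'a': S0 --a--> S0

Answer: S0, S3, S1, S3, S2, S0, S0, S0, S0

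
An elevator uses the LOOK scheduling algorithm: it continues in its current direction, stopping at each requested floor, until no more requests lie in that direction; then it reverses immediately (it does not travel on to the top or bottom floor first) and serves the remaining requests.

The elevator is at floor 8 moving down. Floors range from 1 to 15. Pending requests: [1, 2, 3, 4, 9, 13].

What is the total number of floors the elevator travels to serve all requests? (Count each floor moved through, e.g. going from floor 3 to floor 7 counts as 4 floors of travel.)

Answer: 19

Derivation:
Start at floor 8 moving down, LOOK stop order: [4, 3, 2, 1, 9, 13]
  8 → 4: |4-8| = 4, total = 4
  4 → 3: |3-4| = 1, total = 5
  3 → 2: |2-3| = 1, total = 6
  2 → 1: |1-2| = 1, total = 7
  1 → 9: |9-1| = 8, total = 15
  9 → 13: |13-9| = 4, total = 19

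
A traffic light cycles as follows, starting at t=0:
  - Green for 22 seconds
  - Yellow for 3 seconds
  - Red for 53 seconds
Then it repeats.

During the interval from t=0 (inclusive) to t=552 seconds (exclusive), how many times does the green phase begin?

Answer: 8

Derivation:
Cycle = 22+3+53 = 78s
green phase starts at t = k*78 + 0 for k=0,1,2,...
Need k*78+0 < 552 → k < 7.077
k ∈ {0, ..., 7} → 8 starts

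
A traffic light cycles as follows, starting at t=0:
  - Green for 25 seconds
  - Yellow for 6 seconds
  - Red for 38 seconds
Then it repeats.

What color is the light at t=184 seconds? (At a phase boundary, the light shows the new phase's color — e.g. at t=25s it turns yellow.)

Cycle length = 25 + 6 + 38 = 69s
t = 184, phase_t = 184 mod 69 = 46
46 >= 31 → RED

Answer: red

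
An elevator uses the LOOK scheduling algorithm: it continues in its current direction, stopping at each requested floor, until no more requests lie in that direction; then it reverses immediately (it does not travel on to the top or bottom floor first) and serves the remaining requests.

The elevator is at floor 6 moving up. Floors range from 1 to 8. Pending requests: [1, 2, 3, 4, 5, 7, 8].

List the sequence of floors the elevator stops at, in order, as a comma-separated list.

Answer: 7, 8, 5, 4, 3, 2, 1

Derivation:
Current: 6, moving UP
Serve above first (ascending): [7, 8]
Then reverse, serve below (descending): [5, 4, 3, 2, 1]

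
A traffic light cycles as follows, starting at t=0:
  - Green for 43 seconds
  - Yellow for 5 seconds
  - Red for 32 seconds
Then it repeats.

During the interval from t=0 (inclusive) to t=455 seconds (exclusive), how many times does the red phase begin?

Answer: 6

Derivation:
Cycle = 43+5+32 = 80s
red phase starts at t = k*80 + 48 for k=0,1,2,...
Need k*80+48 < 455 → k < 5.088
k ∈ {0, ..., 5} → 6 starts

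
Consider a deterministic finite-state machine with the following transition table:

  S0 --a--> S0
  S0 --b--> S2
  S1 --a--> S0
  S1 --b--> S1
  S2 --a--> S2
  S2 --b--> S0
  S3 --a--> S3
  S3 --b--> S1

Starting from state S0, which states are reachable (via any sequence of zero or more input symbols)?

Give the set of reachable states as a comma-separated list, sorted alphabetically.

Answer: S0, S2

Derivation:
BFS from S0:
  visit S0: S0--a-->S0 (seen), S0--b-->S2 (new)
  visit S2: S2--a-->S2 (seen), S2--b-->S0 (seen)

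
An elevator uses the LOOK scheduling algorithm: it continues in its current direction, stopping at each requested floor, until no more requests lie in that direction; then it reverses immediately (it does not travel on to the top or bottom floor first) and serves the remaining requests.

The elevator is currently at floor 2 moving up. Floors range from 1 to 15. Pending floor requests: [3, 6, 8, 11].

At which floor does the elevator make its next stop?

Answer: 3

Derivation:
Current floor: 2, direction: up
Requests above: [3, 6, 8, 11]
Requests below: []
Moving up and requests lie above → nearest above is min([3, 6, 8, 11]) = 3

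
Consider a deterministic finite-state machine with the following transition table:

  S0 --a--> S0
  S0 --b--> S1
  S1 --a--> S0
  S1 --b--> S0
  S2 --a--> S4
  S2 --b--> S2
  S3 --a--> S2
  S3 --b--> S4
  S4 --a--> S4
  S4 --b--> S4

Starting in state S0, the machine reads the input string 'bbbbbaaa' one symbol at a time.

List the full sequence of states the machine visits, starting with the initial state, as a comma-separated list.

Start: S0
  read 'b': S0 --b--> S1
  read 'b': S1 --b--> S0
  read 'b': S0 --b--> S1
  read 'b': S1 --b--> S0
  read 'b': S0 --b--> S1
  read 'a': S1 --a--> S0
  read 'a': S0 --a--> S0
  read 'a': S0 --a--> S0

Answer: S0, S1, S0, S1, S0, S1, S0, S0, S0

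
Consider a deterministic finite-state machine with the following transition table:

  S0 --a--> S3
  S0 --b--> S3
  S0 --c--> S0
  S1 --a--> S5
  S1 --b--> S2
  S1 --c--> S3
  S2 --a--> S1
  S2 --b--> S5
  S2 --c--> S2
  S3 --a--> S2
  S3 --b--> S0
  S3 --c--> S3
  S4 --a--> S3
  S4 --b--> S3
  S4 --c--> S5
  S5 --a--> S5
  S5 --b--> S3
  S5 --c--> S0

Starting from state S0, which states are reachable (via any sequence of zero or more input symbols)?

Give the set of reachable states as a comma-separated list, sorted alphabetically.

Answer: S0, S1, S2, S3, S5

Derivation:
BFS from S0:
  visit S0: S0--a-->S3 (new), S0--b-->S3 (seen), S0--c-->S0 (seen)
  visit S3: S3--a-->S2 (new), S3--b-->S0 (seen), S3--c-->S3 (seen)
  visit S2: S2--a-->S1 (new), S2--b-->S5 (new), S2--c-->S2 (seen)
  visit S1: S1--a-->S5 (seen), S1--b-->S2 (seen), S1--c-->S3 (seen)
  visit S5: S5--a-->S5 (seen), S5--b-->S3 (seen), S5--c-->S0 (seen)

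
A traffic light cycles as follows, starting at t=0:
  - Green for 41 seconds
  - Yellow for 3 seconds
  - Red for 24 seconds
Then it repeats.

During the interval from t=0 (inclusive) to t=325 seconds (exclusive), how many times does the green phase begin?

Cycle = 41+3+24 = 68s
green phase starts at t = k*68 + 0 for k=0,1,2,...
Need k*68+0 < 325 → k < 4.779
k ∈ {0, ..., 4} → 5 starts

Answer: 5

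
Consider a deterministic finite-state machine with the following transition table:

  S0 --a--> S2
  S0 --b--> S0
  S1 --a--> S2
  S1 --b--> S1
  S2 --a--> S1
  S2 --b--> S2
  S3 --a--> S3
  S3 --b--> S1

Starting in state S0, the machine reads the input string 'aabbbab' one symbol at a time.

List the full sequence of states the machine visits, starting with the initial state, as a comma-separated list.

Start: S0
  read 'a': S0 --a--> S2
  read 'a': S2 --a--> S1
  read 'b': S1 --b--> S1
  read 'b': S1 --b--> S1
  read 'b': S1 --b--> S1
  read 'a': S1 --a--> S2
  read 'b': S2 --b--> S2

Answer: S0, S2, S1, S1, S1, S1, S2, S2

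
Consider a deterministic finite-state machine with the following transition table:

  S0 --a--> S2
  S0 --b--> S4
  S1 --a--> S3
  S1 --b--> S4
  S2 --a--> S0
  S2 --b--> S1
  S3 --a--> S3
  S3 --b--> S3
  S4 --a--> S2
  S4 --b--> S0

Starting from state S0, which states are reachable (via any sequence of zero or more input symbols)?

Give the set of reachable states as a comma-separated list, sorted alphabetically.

Answer: S0, S1, S2, S3, S4

Derivation:
BFS from S0:
  visit S0: S0--a-->S2 (new), S0--b-->S4 (new)
  visit S2: S2--a-->S0 (seen), S2--b-->S1 (new)
  visit S4: S4--a-->S2 (seen), S4--b-->S0 (seen)
  visit S1: S1--a-->S3 (new), S1--b-->S4 (seen)
  visit S3: S3--a-->S3 (seen), S3--b-->S3 (seen)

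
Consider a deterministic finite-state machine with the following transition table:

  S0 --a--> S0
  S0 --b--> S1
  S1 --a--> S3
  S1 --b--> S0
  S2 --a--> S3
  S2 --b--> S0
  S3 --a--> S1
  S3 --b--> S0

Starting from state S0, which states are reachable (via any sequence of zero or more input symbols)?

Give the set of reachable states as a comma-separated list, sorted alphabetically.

BFS from S0:
  visit S0: S0--a-->S0 (seen), S0--b-->S1 (new)
  visit S1: S1--a-->S3 (new), S1--b-->S0 (seen)
  visit S3: S3--a-->S1 (seen), S3--b-->S0 (seen)

Answer: S0, S1, S3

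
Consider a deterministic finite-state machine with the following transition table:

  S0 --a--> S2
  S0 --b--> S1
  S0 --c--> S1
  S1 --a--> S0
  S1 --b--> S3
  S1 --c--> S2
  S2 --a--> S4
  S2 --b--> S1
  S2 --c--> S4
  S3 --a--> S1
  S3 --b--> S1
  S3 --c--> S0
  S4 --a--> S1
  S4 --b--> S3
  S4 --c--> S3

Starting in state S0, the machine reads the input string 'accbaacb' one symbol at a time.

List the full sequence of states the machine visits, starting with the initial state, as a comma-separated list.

Start: S0
  read 'a': S0 --a--> S2
  read 'c': S2 --c--> S4
  read 'c': S4 --c--> S3
  read 'b': S3 --b--> S1
  read 'a': S1 --a--> S0
  read 'a': S0 --a--> S2
  read 'c': S2 --c--> S4
  read 'b': S4 --b--> S3

Answer: S0, S2, S4, S3, S1, S0, S2, S4, S3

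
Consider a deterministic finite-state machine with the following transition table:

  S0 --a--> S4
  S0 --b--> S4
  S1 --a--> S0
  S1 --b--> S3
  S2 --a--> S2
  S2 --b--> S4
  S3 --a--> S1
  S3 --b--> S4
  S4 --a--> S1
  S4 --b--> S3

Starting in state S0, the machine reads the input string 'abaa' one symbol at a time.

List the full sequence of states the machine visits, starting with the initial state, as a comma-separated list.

Answer: S0, S4, S3, S1, S0

Derivation:
Start: S0
  read 'a': S0 --a--> S4
  read 'b': S4 --b--> S3
  read 'a': S3 --a--> S1
  read 'a': S1 --a--> S0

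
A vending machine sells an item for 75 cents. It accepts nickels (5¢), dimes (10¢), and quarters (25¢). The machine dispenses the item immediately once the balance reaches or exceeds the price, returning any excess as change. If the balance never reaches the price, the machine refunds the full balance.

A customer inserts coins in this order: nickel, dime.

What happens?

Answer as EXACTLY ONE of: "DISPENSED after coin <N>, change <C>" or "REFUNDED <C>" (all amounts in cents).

Answer: REFUNDED 15

Derivation:
Price: 75¢
Coin 1 (nickel, 5¢): balance = 5¢
Coin 2 (dime, 10¢): balance = 15¢
All coins inserted, balance 15¢ < price 75¢ → REFUND 15¢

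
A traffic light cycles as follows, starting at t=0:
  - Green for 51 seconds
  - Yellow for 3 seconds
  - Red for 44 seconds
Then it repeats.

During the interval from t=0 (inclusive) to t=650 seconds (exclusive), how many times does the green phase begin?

Cycle = 51+3+44 = 98s
green phase starts at t = k*98 + 0 for k=0,1,2,...
Need k*98+0 < 650 → k < 6.633
k ∈ {0, ..., 6} → 7 starts

Answer: 7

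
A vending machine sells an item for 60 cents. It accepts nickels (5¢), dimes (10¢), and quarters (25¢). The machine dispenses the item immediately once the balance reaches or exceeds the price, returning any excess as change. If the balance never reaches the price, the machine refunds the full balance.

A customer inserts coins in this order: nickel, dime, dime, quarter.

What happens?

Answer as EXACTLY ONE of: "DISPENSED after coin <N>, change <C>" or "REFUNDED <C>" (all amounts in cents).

Answer: REFUNDED 50

Derivation:
Price: 60¢
Coin 1 (nickel, 5¢): balance = 5¢
Coin 2 (dime, 10¢): balance = 15¢
Coin 3 (dime, 10¢): balance = 25¢
Coin 4 (quarter, 25¢): balance = 50¢
All coins inserted, balance 50¢ < price 60¢ → REFUND 50¢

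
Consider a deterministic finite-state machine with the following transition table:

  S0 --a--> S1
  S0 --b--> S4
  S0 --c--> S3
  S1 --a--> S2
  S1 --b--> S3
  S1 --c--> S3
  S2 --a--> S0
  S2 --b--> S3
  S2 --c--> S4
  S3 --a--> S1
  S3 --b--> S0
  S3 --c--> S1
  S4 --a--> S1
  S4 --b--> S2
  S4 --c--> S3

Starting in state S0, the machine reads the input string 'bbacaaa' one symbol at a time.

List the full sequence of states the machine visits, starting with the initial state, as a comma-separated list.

Start: S0
  read 'b': S0 --b--> S4
  read 'b': S4 --b--> S2
  read 'a': S2 --a--> S0
  read 'c': S0 --c--> S3
  read 'a': S3 --a--> S1
  read 'a': S1 --a--> S2
  read 'a': S2 --a--> S0

Answer: S0, S4, S2, S0, S3, S1, S2, S0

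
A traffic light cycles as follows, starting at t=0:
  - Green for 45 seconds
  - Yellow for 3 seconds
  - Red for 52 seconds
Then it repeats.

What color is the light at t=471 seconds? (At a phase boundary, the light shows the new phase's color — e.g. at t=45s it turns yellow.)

Cycle length = 45 + 3 + 52 = 100s
t = 471, phase_t = 471 mod 100 = 71
71 >= 48 → RED

Answer: red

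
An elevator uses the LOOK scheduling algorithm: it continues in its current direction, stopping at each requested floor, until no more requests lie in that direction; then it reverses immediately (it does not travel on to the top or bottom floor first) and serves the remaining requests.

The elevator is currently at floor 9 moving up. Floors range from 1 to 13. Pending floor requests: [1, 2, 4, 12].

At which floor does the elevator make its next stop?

Current floor: 9, direction: up
Requests above: [12]
Requests below: [1, 2, 4]
Moving up and requests lie above → nearest above is min([12]) = 12

Answer: 12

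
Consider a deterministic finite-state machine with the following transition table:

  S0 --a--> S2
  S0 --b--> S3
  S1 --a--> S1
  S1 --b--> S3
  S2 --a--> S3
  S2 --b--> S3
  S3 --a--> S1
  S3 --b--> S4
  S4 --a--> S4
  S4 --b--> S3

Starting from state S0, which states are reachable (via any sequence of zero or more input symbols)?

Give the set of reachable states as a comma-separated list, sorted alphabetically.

BFS from S0:
  visit S0: S0--a-->S2 (new), S0--b-->S3 (new)
  visit S2: S2--a-->S3 (seen), S2--b-->S3 (seen)
  visit S3: S3--a-->S1 (new), S3--b-->S4 (new)
  visit S1: S1--a-->S1 (seen), S1--b-->S3 (seen)
  visit S4: S4--a-->S4 (seen), S4--b-->S3 (seen)

Answer: S0, S1, S2, S3, S4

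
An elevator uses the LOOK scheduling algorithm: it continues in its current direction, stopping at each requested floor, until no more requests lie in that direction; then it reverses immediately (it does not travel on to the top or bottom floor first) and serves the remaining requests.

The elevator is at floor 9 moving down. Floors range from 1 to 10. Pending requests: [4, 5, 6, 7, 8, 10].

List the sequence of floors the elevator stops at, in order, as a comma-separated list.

Answer: 8, 7, 6, 5, 4, 10

Derivation:
Current: 9, moving DOWN
Serve below first (descending): [8, 7, 6, 5, 4]
Then reverse, serve above (ascending): [10]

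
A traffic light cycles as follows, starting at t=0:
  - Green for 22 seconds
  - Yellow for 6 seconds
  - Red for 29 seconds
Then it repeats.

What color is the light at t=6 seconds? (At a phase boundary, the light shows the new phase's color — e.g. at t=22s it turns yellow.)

Cycle length = 22 + 6 + 29 = 57s
t = 6, phase_t = 6 mod 57 = 6
6 < 22 (green end) → GREEN

Answer: green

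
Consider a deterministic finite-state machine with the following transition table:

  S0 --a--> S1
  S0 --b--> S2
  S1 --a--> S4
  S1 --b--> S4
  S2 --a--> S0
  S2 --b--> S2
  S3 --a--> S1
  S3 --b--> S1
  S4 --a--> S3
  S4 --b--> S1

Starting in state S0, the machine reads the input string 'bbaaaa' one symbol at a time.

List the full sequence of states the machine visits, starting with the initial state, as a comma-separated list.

Answer: S0, S2, S2, S0, S1, S4, S3

Derivation:
Start: S0
  read 'b': S0 --b--> S2
  read 'b': S2 --b--> S2
  read 'a': S2 --a--> S0
  read 'a': S0 --a--> S1
  read 'a': S1 --a--> S4
  read 'a': S4 --a--> S3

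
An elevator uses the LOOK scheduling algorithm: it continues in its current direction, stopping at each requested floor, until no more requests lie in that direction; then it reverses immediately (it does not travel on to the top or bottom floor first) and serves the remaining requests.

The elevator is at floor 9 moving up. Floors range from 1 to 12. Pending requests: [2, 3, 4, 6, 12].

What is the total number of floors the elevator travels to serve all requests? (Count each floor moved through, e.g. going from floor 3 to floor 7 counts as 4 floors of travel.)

Answer: 13

Derivation:
Start at floor 9 moving up, LOOK stop order: [12, 6, 4, 3, 2]
  9 → 12: |12-9| = 3, total = 3
  12 → 6: |6-12| = 6, total = 9
  6 → 4: |4-6| = 2, total = 11
  4 → 3: |3-4| = 1, total = 12
  3 → 2: |2-3| = 1, total = 13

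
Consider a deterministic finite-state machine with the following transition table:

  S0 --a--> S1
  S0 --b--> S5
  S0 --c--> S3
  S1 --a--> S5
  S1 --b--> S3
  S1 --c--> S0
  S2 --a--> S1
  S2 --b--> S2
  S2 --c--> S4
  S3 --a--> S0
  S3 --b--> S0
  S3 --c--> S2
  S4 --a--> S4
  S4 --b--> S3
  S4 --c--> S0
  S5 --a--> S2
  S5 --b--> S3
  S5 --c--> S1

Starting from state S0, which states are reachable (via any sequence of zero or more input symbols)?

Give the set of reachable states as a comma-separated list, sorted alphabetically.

BFS from S0:
  visit S0: S0--a-->S1 (new), S0--b-->S5 (new), S0--c-->S3 (new)
  visit S1: S1--a-->S5 (seen), S1--b-->S3 (seen), S1--c-->S0 (seen)
  visit S5: S5--a-->S2 (new), S5--b-->S3 (seen), S5--c-->S1 (seen)
  visit S3: S3--a-->S0 (seen), S3--b-->S0 (seen), S3--c-->S2 (seen)
  visit S2: S2--a-->S1 (seen), S2--b-->S2 (seen), S2--c-->S4 (new)
  visit S4: S4--a-->S4 (seen), S4--b-->S3 (seen), S4--c-->S0 (seen)

Answer: S0, S1, S2, S3, S4, S5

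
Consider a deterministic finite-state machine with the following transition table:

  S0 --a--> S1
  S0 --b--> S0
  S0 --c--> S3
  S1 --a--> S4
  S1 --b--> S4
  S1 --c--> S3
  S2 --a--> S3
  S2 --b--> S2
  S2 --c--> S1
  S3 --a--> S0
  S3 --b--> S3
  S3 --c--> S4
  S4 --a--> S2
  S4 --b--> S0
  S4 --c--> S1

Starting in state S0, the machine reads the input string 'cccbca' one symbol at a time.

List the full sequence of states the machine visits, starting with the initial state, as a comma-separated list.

Answer: S0, S3, S4, S1, S4, S1, S4

Derivation:
Start: S0
  read 'c': S0 --c--> S3
  read 'c': S3 --c--> S4
  read 'c': S4 --c--> S1
  read 'b': S1 --b--> S4
  read 'c': S4 --c--> S1
  read 'a': S1 --a--> S4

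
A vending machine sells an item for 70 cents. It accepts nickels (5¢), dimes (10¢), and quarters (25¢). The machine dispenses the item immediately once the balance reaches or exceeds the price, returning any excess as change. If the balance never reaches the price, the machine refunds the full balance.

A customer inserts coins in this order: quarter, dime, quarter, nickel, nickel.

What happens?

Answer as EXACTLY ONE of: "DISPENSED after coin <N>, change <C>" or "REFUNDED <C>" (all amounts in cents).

Answer: DISPENSED after coin 5, change 0

Derivation:
Price: 70¢
Coin 1 (quarter, 25¢): balance = 25¢
Coin 2 (dime, 10¢): balance = 35¢
Coin 3 (quarter, 25¢): balance = 60¢
Coin 4 (nickel, 5¢): balance = 65¢
Coin 5 (nickel, 5¢): balance = 70¢
  → balance >= price → DISPENSE, change = 70 - 70 = 0¢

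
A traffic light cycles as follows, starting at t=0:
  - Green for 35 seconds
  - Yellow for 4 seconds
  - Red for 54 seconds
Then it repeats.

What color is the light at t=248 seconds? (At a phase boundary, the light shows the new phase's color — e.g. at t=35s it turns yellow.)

Cycle length = 35 + 4 + 54 = 93s
t = 248, phase_t = 248 mod 93 = 62
62 >= 39 → RED

Answer: red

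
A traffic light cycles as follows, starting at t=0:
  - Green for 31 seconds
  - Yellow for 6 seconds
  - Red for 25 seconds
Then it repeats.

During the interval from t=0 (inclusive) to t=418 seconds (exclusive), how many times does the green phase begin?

Answer: 7

Derivation:
Cycle = 31+6+25 = 62s
green phase starts at t = k*62 + 0 for k=0,1,2,...
Need k*62+0 < 418 → k < 6.742
k ∈ {0, ..., 6} → 7 starts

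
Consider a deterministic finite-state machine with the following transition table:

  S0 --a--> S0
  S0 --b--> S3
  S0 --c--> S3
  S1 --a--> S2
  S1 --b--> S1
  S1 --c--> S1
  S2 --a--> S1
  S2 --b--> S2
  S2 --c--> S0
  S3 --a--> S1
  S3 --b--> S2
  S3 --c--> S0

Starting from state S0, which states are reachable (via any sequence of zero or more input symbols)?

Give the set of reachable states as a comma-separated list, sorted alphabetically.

Answer: S0, S1, S2, S3

Derivation:
BFS from S0:
  visit S0: S0--a-->S0 (seen), S0--b-->S3 (new), S0--c-->S3 (seen)
  visit S3: S3--a-->S1 (new), S3--b-->S2 (new), S3--c-->S0 (seen)
  visit S1: S1--a-->S2 (seen), S1--b-->S1 (seen), S1--c-->S1 (seen)
  visit S2: S2--a-->S1 (seen), S2--b-->S2 (seen), S2--c-->S0 (seen)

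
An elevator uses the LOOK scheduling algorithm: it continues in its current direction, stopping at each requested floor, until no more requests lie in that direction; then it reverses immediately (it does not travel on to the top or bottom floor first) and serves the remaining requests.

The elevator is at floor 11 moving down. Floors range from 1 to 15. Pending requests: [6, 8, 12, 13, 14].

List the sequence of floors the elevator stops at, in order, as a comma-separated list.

Current: 11, moving DOWN
Serve below first (descending): [8, 6]
Then reverse, serve above (ascending): [12, 13, 14]

Answer: 8, 6, 12, 13, 14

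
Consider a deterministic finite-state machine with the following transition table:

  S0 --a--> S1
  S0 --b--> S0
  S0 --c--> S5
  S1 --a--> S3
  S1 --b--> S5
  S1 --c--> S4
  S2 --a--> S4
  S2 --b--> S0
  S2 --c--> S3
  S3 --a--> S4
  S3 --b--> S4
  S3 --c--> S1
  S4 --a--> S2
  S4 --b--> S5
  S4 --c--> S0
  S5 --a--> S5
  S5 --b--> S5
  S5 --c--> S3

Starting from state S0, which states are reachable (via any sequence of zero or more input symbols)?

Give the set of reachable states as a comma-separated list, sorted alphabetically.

Answer: S0, S1, S2, S3, S4, S5

Derivation:
BFS from S0:
  visit S0: S0--a-->S1 (new), S0--b-->S0 (seen), S0--c-->S5 (new)
  visit S1: S1--a-->S3 (new), S1--b-->S5 (seen), S1--c-->S4 (new)
  visit S5: S5--a-->S5 (seen), S5--b-->S5 (seen), S5--c-->S3 (seen)
  visit S3: S3--a-->S4 (seen), S3--b-->S4 (seen), S3--c-->S1 (seen)
  visit S4: S4--a-->S2 (new), S4--b-->S5 (seen), S4--c-->S0 (seen)
  visit S2: S2--a-->S4 (seen), S2--b-->S0 (seen), S2--c-->S3 (seen)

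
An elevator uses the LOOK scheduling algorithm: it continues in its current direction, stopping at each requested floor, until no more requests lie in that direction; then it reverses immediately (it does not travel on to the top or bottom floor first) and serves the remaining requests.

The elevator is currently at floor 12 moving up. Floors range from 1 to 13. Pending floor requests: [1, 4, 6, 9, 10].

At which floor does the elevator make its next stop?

Current floor: 12, direction: up
Requests above: []
Requests below: [1, 4, 6, 9, 10]
Moving up but no requests above → reverse; nearest below is max([1, 4, 6, 9, 10]) = 10

Answer: 10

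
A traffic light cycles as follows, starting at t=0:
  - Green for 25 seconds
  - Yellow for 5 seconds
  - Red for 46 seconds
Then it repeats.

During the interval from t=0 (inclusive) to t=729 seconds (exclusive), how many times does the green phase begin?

Cycle = 25+5+46 = 76s
green phase starts at t = k*76 + 0 for k=0,1,2,...
Need k*76+0 < 729 → k < 9.592
k ∈ {0, ..., 9} → 10 starts

Answer: 10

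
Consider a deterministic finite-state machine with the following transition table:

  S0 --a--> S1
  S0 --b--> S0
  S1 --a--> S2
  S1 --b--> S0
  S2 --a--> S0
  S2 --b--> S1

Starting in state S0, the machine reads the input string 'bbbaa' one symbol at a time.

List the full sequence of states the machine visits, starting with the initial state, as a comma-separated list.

Start: S0
  read 'b': S0 --b--> S0
  read 'b': S0 --b--> S0
  read 'b': S0 --b--> S0
  read 'a': S0 --a--> S1
  read 'a': S1 --a--> S2

Answer: S0, S0, S0, S0, S1, S2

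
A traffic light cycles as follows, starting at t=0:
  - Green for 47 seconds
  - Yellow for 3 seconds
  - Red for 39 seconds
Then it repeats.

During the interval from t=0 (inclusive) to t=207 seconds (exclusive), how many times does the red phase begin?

Answer: 2

Derivation:
Cycle = 47+3+39 = 89s
red phase starts at t = k*89 + 50 for k=0,1,2,...
Need k*89+50 < 207 → k < 1.764
k ∈ {0, ..., 1} → 2 starts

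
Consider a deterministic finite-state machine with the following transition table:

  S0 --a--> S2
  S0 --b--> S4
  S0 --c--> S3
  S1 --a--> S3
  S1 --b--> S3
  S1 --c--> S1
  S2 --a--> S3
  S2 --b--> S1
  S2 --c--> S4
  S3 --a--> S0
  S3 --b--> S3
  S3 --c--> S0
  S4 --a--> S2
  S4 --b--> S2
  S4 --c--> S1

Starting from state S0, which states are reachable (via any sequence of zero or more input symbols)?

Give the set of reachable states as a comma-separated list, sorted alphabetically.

Answer: S0, S1, S2, S3, S4

Derivation:
BFS from S0:
  visit S0: S0--a-->S2 (new), S0--b-->S4 (new), S0--c-->S3 (new)
  visit S2: S2--a-->S3 (seen), S2--b-->S1 (new), S2--c-->S4 (seen)
  visit S4: S4--a-->S2 (seen), S4--b-->S2 (seen), S4--c-->S1 (seen)
  visit S3: S3--a-->S0 (seen), S3--b-->S3 (seen), S3--c-->S0 (seen)
  visit S1: S1--a-->S3 (seen), S1--b-->S3 (seen), S1--c-->S1 (seen)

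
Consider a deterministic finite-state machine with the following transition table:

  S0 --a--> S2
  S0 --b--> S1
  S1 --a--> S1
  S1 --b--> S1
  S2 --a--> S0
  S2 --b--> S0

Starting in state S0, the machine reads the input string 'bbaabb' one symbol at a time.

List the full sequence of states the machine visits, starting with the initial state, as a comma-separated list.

Start: S0
  read 'b': S0 --b--> S1
  read 'b': S1 --b--> S1
  read 'a': S1 --a--> S1
  read 'a': S1 --a--> S1
  read 'b': S1 --b--> S1
  read 'b': S1 --b--> S1

Answer: S0, S1, S1, S1, S1, S1, S1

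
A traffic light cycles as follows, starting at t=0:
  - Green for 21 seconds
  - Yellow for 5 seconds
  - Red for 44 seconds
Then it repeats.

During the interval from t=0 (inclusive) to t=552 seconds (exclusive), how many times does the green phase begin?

Cycle = 21+5+44 = 70s
green phase starts at t = k*70 + 0 for k=0,1,2,...
Need k*70+0 < 552 → k < 7.886
k ∈ {0, ..., 7} → 8 starts

Answer: 8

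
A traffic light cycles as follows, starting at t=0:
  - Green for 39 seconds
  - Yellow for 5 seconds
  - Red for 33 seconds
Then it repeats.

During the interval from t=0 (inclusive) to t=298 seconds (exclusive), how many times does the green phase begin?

Answer: 4

Derivation:
Cycle = 39+5+33 = 77s
green phase starts at t = k*77 + 0 for k=0,1,2,...
Need k*77+0 < 298 → k < 3.870
k ∈ {0, ..., 3} → 4 starts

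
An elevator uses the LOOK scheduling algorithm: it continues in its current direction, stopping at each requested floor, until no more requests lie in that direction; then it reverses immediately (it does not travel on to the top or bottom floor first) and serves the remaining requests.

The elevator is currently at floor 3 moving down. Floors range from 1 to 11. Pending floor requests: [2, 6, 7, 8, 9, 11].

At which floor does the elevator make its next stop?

Answer: 2

Derivation:
Current floor: 3, direction: down
Requests above: [6, 7, 8, 9, 11]
Requests below: [2]
Moving down and requests lie below → nearest below is max([2]) = 2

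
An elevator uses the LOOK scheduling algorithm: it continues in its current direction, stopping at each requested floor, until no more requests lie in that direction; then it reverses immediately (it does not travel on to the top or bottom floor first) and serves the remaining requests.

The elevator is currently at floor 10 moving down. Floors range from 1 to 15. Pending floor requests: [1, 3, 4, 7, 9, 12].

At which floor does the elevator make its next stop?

Current floor: 10, direction: down
Requests above: [12]
Requests below: [1, 3, 4, 7, 9]
Moving down and requests lie below → nearest below is max([1, 3, 4, 7, 9]) = 9

Answer: 9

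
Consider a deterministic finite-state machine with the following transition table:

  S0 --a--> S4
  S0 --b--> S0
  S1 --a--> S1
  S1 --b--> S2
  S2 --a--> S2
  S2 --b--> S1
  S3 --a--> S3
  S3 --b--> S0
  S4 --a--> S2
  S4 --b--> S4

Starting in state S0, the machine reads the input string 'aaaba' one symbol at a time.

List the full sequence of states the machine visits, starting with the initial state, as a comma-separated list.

Answer: S0, S4, S2, S2, S1, S1

Derivation:
Start: S0
  read 'a': S0 --a--> S4
  read 'a': S4 --a--> S2
  read 'a': S2 --a--> S2
  read 'b': S2 --b--> S1
  read 'a': S1 --a--> S1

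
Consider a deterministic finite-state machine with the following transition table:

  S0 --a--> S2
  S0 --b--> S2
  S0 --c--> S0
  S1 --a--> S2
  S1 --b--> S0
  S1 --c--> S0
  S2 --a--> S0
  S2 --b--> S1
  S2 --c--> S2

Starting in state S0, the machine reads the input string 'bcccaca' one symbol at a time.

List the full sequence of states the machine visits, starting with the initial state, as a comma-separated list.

Answer: S0, S2, S2, S2, S2, S0, S0, S2

Derivation:
Start: S0
  read 'b': S0 --b--> S2
  read 'c': S2 --c--> S2
  read 'c': S2 --c--> S2
  read 'c': S2 --c--> S2
  read 'a': S2 --a--> S0
  read 'c': S0 --c--> S0
  read 'a': S0 --a--> S2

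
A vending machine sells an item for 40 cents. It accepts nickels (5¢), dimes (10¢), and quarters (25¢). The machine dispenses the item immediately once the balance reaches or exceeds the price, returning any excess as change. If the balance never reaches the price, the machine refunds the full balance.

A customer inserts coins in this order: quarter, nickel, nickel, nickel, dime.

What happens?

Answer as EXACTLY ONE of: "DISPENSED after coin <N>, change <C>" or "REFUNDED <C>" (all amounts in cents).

Answer: DISPENSED after coin 4, change 0

Derivation:
Price: 40¢
Coin 1 (quarter, 25¢): balance = 25¢
Coin 2 (nickel, 5¢): balance = 30¢
Coin 3 (nickel, 5¢): balance = 35¢
Coin 4 (nickel, 5¢): balance = 40¢
  → balance >= price → DISPENSE, change = 40 - 40 = 0¢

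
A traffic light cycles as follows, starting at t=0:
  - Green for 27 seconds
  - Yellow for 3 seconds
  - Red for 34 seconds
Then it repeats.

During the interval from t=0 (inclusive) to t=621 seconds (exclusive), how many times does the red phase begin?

Answer: 10

Derivation:
Cycle = 27+3+34 = 64s
red phase starts at t = k*64 + 30 for k=0,1,2,...
Need k*64+30 < 621 → k < 9.234
k ∈ {0, ..., 9} → 10 starts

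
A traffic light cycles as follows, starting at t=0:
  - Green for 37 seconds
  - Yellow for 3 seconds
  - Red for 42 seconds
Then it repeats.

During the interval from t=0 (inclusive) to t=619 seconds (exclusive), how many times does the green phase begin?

Answer: 8

Derivation:
Cycle = 37+3+42 = 82s
green phase starts at t = k*82 + 0 for k=0,1,2,...
Need k*82+0 < 619 → k < 7.549
k ∈ {0, ..., 7} → 8 starts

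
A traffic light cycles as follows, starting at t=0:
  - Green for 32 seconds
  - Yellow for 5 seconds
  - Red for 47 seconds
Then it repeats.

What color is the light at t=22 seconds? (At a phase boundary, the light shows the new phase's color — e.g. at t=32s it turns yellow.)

Cycle length = 32 + 5 + 47 = 84s
t = 22, phase_t = 22 mod 84 = 22
22 < 32 (green end) → GREEN

Answer: green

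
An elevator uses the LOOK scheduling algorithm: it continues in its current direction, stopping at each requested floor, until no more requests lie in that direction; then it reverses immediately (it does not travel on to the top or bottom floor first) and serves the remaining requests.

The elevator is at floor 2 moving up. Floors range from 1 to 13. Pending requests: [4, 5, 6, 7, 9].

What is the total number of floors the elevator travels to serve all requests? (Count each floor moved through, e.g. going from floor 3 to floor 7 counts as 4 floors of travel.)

Start at floor 2 moving up, LOOK stop order: [4, 5, 6, 7, 9]
  2 → 4: |4-2| = 2, total = 2
  4 → 5: |5-4| = 1, total = 3
  5 → 6: |6-5| = 1, total = 4
  6 → 7: |7-6| = 1, total = 5
  7 → 9: |9-7| = 2, total = 7

Answer: 7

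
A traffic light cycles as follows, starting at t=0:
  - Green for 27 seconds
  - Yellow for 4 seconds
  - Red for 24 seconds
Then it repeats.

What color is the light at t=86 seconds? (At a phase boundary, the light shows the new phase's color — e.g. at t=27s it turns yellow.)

Cycle length = 27 + 4 + 24 = 55s
t = 86, phase_t = 86 mod 55 = 31
31 >= 31 → RED

Answer: red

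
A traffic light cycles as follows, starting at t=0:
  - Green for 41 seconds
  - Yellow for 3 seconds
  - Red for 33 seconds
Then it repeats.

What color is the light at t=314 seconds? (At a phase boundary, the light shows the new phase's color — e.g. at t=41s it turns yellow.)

Answer: green

Derivation:
Cycle length = 41 + 3 + 33 = 77s
t = 314, phase_t = 314 mod 77 = 6
6 < 41 (green end) → GREEN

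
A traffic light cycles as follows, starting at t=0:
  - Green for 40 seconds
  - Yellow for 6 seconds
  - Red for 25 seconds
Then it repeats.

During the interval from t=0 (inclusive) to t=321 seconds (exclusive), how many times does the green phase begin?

Cycle = 40+6+25 = 71s
green phase starts at t = k*71 + 0 for k=0,1,2,...
Need k*71+0 < 321 → k < 4.521
k ∈ {0, ..., 4} → 5 starts

Answer: 5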